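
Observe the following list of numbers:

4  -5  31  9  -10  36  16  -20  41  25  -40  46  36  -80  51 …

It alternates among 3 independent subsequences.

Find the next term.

Taking every 3rd term gives 3 separate tracks.
Track A is 4, 9, 16, 25, 36, which is consecutive squares n² from n = 2.
Track B is -5, -10, -20, -40, -80, which is multiplying by 2 each time.
Track C is 31, 36, 41, 46, 51, which is arithmetic, step +5.
Position 16 → track A, term 6 = 49.

49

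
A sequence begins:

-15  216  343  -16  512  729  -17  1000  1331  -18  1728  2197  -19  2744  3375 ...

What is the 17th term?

4096

Positions follow the repeating pattern ABB; grouping by letter gives 2 tracks.
Subsequence A is -15, -16, -17, -18, -19, which is subtracting 1 each time.
Subsequence B is 216, 343, 512, 729, 1000, 1331, 1728, 2197, 2744, 3375, which is perfect cubes starting at 6³.
Term 17 comes from subsequence B (its 11th entry): 4096.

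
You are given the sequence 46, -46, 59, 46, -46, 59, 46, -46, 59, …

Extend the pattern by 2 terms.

The slot pattern repeats as AAB (period 3), so there are 2 interleaved tracks.
Track A is 46, -46, 46, -46, 46, -46, which is alternating ±46.
Track B is 59, 59, 59, which is always 59.
Term 10 comes from track A (its 7th entry): 46.
Position 11 → track A, term 8 = -46.

46, -46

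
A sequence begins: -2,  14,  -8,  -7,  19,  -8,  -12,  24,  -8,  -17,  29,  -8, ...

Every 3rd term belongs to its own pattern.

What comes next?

Split by position mod 3: positions 1, 4, 7, … form one track, and each other residue class forms its own.
Subsequence A: -2, -7, -12, -17 (arithmetic with common difference −5).
Subsequence B: 14, 19, 24, 29 (linear: a_n = 9 + 5·n).
Subsequence C: -8, -8, -8, -8 (the constant sequence -8).
Position 13 falls in subsequence A as its term 5, giving -22.

-22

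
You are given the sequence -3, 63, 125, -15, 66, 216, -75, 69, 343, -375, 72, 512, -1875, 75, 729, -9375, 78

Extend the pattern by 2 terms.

Taking every 3rd term gives 3 separate tracks.
Track A: -3, -15, -75, -375, -1875, -9375. Multiplying by 5 each time.
Track B: 63, 66, 69, 72, 75, 78. Arithmetic, step +3.
Track C: 125, 216, 343, 512, 729. Perfect cubes starting at 5³.
Term 18 comes from track C (its 6th entry): 1000.
Position 19 → track A, term 7 = -46875.

1000, -46875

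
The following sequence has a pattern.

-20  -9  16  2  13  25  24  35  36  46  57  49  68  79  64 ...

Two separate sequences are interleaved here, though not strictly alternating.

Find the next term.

Reading positions in blocks of 3 reveals the pattern AAB — 2 tracks woven together.
Subsequence A: -20, -9, 2, 13, 24, 35, 46, 57, 68, 79 (linear: a_n = -31 + 11·n).
Subsequence B: 16, 25, 36, 49, 64 (the squares 4², 5², 6², …).
Position 16 falls in subsequence A as its term 11, giving 90.

90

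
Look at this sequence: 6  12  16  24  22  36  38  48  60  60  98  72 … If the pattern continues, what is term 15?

Positions 1, 3, 5, … form one subsequence and positions 2, 4, 6, … form another.
Track A: 6, 16, 22, 38, 60, 98. Each term equals the sum of the previous two.
Track B: 12, 24, 36, 48, 60, 72. Arithmetic with common difference +12.
Term 15 comes from track A (its 8th entry): 256.

256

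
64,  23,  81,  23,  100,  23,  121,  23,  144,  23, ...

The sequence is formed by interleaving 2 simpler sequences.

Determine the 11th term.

Odd-indexed and even-indexed terms follow separate rules.
Stream A is 64, 81, 100, 121, 144, which is the squares 8², 9², 10², ….
Stream B is 23, 23, 23, 23, 23, which is the constant sequence 23.
Position 11 → stream A, term 6 = 169.

169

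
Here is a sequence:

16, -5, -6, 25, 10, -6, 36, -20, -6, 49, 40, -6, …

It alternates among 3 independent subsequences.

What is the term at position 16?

81

Taking every 3rd term gives 3 separate tracks.
Track A: 16, 25, 36, 49 (perfect squares starting at 4²).
Track B: -5, 10, -20, 40 (geometric with ratio -2).
Track C: -6, -6, -6, -6 (always -6).
Term 16 comes from track A (its 6th entry): 81.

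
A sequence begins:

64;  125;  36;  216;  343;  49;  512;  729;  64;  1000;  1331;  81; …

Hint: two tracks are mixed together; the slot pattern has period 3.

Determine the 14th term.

Reading positions in blocks of 3 reveals the pattern AAB — 2 tracks woven together.
Stream A = 64, 125, 216, 343, 512, 729, 1000, 1331: the cubes 4³, 5³, 6³, ….
Stream B = 36, 49, 64, 81: the squares 6², 7², 8², ….
Position 14 → stream A, term 10 = 2197.

2197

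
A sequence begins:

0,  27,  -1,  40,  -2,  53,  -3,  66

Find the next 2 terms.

Split by position mod 2 into 2 tracks.
Subsequence A = 0, -1, -2, -3: arithmetic, step −1.
Subsequence B = 27, 40, 53, 66: linear: a_n = 14 + 13·n.
Position 9 → subsequence A, term 5 = -4.
Position 10 → subsequence B, term 5 = 79.

-4, 79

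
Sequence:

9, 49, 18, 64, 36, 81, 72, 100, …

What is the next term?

Positions 1, 3, 5, … form one subsequence and positions 2, 4, 6, … form another.
Stream A = 9, 18, 36, 72: geometric with ratio 2.
Stream B = 49, 64, 81, 100: the squares 7², 8², 9², ….
Position 9 falls in stream A as its term 5, giving 144.

144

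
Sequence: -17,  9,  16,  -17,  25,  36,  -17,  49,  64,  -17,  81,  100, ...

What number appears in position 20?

Positions follow the repeating pattern ABB; grouping by letter gives 2 tracks.
Stream A is -17, -17, -17, -17, which is the constant sequence -17.
Stream B is 9, 16, 25, 36, 49, 64, 81, 100, which is the squares 3², 4², 5², ….
Position 20 → stream B, term 13 = 225.

225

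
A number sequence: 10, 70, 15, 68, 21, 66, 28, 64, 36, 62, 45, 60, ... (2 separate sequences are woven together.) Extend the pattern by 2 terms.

The terms cycle through 2 interleaved subsequences.
Subsequence A: 10, 15, 21, 28, 36, 45. Triangular numbers n(n+1)/2 for n = 4, 5, ….
Subsequence B: 70, 68, 66, 64, 62, 60. Subtracting 2 each time.
Position 13 → subsequence A, term 7 = 55.
The 14th slot belongs to subsequence B; its 7th term is 58.

55, 58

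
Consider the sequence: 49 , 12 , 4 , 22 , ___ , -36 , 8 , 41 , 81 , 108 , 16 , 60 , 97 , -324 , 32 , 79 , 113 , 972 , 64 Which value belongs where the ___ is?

Split by position mod 4: positions 1, 5, 9, … form one track, and each other residue class forms its own.
Track A: 49, ?, 81, 97, 113. Adding 16 each time.
Track B: 12, -36, 108, -324, 972. Multiplying by -3 each time.
Track C: 4, 8, 16, 32, 64. Successive powers of 2.
Track D: 22, 41, 60, 79. Adding 19 each time.
Filling track A at index 2 by its rule yields 65.

65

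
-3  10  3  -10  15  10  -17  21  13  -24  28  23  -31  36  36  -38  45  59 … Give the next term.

Taking every 3rd term gives 3 separate tracks.
Stream A is -3, -10, -17, -24, -31, -38, which is subtracting 7 each time.
Stream B is 10, 15, 21, 28, 36, 45, which is triangular numbers n(n+1)/2 for n = 4, 5, ….
Stream C is 3, 10, 13, 23, 36, 59, which is a Fibonacci-like recurrence a_n = a_{n-1} + a_{n-2}.
Position 19 falls in stream A as its term 7, giving -45.

-45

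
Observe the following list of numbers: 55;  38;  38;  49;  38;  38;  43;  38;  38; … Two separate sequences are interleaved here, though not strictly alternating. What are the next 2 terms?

37, 38

The slot pattern repeats as ABB (period 3), so there are 2 interleaved tracks.
Track A: 55, 49, 43 (subtracting 6 each time).
Track B: 38, 38, 38, 38, 38, 38 (always 38).
Position 10 → track A, term 4 = 37.
Position 11 falls in track B as its term 7, giving 38.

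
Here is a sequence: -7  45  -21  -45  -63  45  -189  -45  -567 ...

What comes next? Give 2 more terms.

Split by position mod 2 into 2 tracks.
Track A = -7, -21, -63, -189, -567: geometric, ×3 each step.
Track B = 45, -45, 45, -45: oscillating between 45 and -45.
Term 10 comes from track B (its 5th entry): 45.
Term 11 comes from track A (its 6th entry): -1701.

45, -1701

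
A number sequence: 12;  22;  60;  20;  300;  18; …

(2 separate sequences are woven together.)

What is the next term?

1500

Positions 1, 3, 5, … form one subsequence and positions 2, 4, 6, … form another.
Stream A: 12, 60, 300. Multiplying by 5 each time.
Stream B: 22, 20, 18. Subtracting 2 each time.
Position 7 falls in stream A as its term 4, giving 1500.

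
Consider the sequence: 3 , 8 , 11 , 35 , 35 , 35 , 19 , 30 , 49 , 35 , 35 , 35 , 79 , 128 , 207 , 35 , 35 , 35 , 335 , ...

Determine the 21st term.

877

Positions follow the repeating pattern AAABBB; grouping by letter gives 2 tracks.
Track A = 3, 8, 11, 19, 30, 49, 79, 128, 207, 335: each term equals the sum of the previous two.
Track B = 35, 35, 35, 35, 35, 35, 35, 35, 35: constant 35.
The 21st slot belongs to track A; its 12th term is 877.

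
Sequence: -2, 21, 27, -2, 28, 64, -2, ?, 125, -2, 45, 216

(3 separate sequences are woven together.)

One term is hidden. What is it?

Split by position mod 3: positions 1, 4, 7, … form one track, and each other residue class forms its own.
Track A: -2, -2, -2, -2 — constant -2.
Track B: 21, 28, ?, 45 — triangular numbers starting at T_6.
Track C: 27, 64, 125, 216 — the cubes 3³, 4³, 5³, ….
Filling track B at index 3 by its rule yields 36.

36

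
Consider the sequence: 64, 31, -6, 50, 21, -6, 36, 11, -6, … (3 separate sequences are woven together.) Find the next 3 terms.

22, 1, -6

Taking every 3rd term gives 3 separate tracks.
Track A = 64, 50, 36: subtracting 14 each time.
Track B = 31, 21, 11: subtracting 10 each time.
Track C = -6, -6, -6: the constant sequence -6.
Term 10 comes from track A (its 4th entry): 22.
Position 11 falls in track B as its term 4, giving 1.
The 12th slot belongs to track C; its 4th term is -6.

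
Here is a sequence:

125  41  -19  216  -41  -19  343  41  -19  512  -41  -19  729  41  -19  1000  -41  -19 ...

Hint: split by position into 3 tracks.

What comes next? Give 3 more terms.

Read the sequence 3 terms at a time; column i is its own pattern.
Track A = 125, 216, 343, 512, 729, 1000: the cubes 5³, 6³, 7³, ….
Track B = 41, -41, 41, -41, 41, -41: alternating ±41.
Track C = -19, -19, -19, -19, -19, -19: always -19.
Term 19 comes from track A (its 7th entry): 1331.
The 20th slot belongs to track B; its 7th term is 41.
The 21st slot belongs to track C; its 7th term is -19.

1331, 41, -19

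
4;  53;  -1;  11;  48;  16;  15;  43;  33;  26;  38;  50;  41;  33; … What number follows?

67

Taking every 3rd term gives 3 separate tracks.
Track A is 4, 11, 15, 26, 41, which is a Fibonacci-like recurrence a_n = a_{n-1} + a_{n-2}.
Track B is 53, 48, 43, 38, 33, which is linear: a_n = 58 − 5·n.
Track C is -1, 16, 33, 50, which is linear: a_n = -18 + 17·n.
The 15th slot belongs to track C; its 5th term is 67.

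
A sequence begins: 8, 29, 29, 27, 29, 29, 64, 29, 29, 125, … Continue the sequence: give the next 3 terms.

29, 29, 216

The slot pattern repeats as ABB (period 3), so there are 2 interleaved tracks.
Subsequence A: 8, 27, 64, 125 — consecutive cubes n³ from n = 2.
Subsequence B: 29, 29, 29, 29, 29, 29 — constant 29.
Term 11 comes from subsequence B (its 7th entry): 29.
Position 12 → subsequence B, term 8 = 29.
The 13th slot belongs to subsequence A; its 5th term is 216.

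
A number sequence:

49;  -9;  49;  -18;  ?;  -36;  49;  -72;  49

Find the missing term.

Odd-indexed and even-indexed terms follow separate rules.
Track A: 49, 49, ?, 49, 49 (always 49).
Track B: -9, -18, -36, -72 (multiplying by 2 each time).
So the missing entry in track A is 49.

49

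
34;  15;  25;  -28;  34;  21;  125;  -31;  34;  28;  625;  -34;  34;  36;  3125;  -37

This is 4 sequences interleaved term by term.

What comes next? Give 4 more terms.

34, 45, 15625, -40

Split by position mod 4: positions 1, 5, 9, … form one track, and each other residue class forms its own.
Subsequence A: 34, 34, 34, 34 (always 34).
Subsequence B: 15, 21, 28, 36 (the triangular numbers T_5, T_6, …).
Subsequence C: 25, 125, 625, 3125 (powers 5^2, 5^3, 5^4, …).
Subsequence D: -28, -31, -34, -37 (subtracting 3 each time).
Position 17 falls in subsequence A as its term 5, giving 34.
The 18th slot belongs to subsequence B; its 5th term is 45.
Position 19 → subsequence C, term 5 = 15625.
Position 20 → subsequence D, term 5 = -40.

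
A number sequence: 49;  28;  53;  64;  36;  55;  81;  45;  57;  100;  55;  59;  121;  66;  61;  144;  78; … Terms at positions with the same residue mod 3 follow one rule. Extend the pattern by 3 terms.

Taking every 3rd term gives 3 separate tracks.
Subsequence A = 49, 64, 81, 100, 121, 144: perfect squares starting at 7².
Subsequence B = 28, 36, 45, 55, 66, 78: triangular numbers starting at T_7.
Subsequence C = 53, 55, 57, 59, 61: arithmetic, step +2.
The 18th slot belongs to subsequence C; its 6th term is 63.
Term 19 comes from subsequence A (its 7th entry): 169.
The 20th slot belongs to subsequence B; its 7th term is 91.

63, 169, 91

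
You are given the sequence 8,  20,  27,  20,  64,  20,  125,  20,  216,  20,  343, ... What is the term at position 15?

Odd-indexed and even-indexed terms follow separate rules.
Track A is 8, 27, 64, 125, 216, 343, which is the cubes 2³, 3³, 4³, ….
Track B is 20, 20, 20, 20, 20, which is always 20.
Position 15 falls in track A as its term 8, giving 729.

729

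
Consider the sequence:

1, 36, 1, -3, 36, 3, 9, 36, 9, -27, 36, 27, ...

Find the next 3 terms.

81, 36, 81

The terms cycle through 3 interleaved subsequences.
Subsequence A = 1, -3, 9, -27: multiplying by -3 each time.
Subsequence B = 36, 36, 36, 36: always 36.
Subsequence C = 1, 3, 9, 27: successive powers of 3.
The 13th slot belongs to subsequence A; its 5th term is 81.
Position 14 falls in subsequence B as its term 5, giving 36.
Position 15 falls in subsequence C as its term 5, giving 81.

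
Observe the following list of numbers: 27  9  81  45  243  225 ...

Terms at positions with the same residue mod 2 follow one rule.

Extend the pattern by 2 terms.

Split by position mod 2 into 2 tracks.
Track A = 27, 81, 243: powers 3^3, 3^4, 3^5, ….
Track B = 9, 45, 225: geometric, ×5 each step.
The 7th slot belongs to track A; its 4th term is 729.
Position 8 falls in track B as its term 4, giving 1125.

729, 1125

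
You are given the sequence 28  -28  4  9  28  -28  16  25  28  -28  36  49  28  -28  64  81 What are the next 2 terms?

Reading positions in blocks of 4 reveals the pattern AABB — 2 tracks woven together.
Subsequence A = 28, -28, 28, -28, 28, -28, 28, -28: the oscillation 28·(−1)^(n+1).
Subsequence B = 4, 9, 16, 25, 36, 49, 64, 81: perfect squares starting at 2².
Position 17 falls in subsequence A as its term 9, giving 28.
Position 18 → subsequence A, term 10 = -28.

28, -28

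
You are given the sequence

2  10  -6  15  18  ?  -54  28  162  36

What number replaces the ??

21

Taking every 2nd term gives 2 separate tracks.
Track A: 2, -6, 18, -54, 162 — geometric with ratio -3.
Track B: 10, 15, ?, 28, 36 — triangular numbers starting at T_4.
Track B's pattern makes the blank 21.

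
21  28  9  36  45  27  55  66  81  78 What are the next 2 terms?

Reading positions in blocks of 3 reveals the pattern AAB — 2 tracks woven together.
Track A: 21, 28, 36, 45, 55, 66, 78 — triangular numbers starting at T_6.
Track B: 9, 27, 81 — geometric with ratio 3.
Position 11 falls in track A as its term 8, giving 91.
Position 12 → track B, term 4 = 243.

91, 243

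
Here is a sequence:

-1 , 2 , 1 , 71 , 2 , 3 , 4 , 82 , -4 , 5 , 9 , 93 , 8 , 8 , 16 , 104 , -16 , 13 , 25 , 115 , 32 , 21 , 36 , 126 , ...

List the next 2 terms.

Taking every 4th term gives 4 separate tracks.
Subsequence A = -1, 2, -4, 8, -16, 32: geometric with ratio -2.
Subsequence B = 2, 3, 5, 8, 13, 21: each term equals the sum of the previous two.
Subsequence C = 1, 4, 9, 16, 25, 36: perfect squares starting at 1².
Subsequence D = 71, 82, 93, 104, 115, 126: linear: a_n = 60 + 11·n.
Position 25 → subsequence A, term 7 = -64.
Term 26 comes from subsequence B (its 7th entry): 34.

-64, 34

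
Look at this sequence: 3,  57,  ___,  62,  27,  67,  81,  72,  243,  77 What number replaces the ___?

9

Split by position mod 2 into 2 tracks.
Track A = 3, ?, 27, 81, 243: successive powers of 3.
Track B = 57, 62, 67, 72, 77: linear: a_n = 52 + 5·n.
Track A's pattern makes the blank 9.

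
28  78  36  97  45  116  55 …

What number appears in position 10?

154

The terms cycle through 2 interleaved subsequences.
Subsequence A: 28, 36, 45, 55 (triangular numbers n(n+1)/2 for n = 7, 8, …).
Subsequence B: 78, 97, 116 (linear: a_n = 59 + 19·n).
The 10th slot belongs to subsequence B; its 5th term is 154.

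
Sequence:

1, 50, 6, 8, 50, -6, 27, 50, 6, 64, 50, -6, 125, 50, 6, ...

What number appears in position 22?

Taking every 3rd term gives 3 separate tracks.
Subsequence A is 1, 8, 27, 64, 125, which is consecutive cubes n³ from n = 1.
Subsequence B is 50, 50, 50, 50, 50, which is the constant sequence 50.
Subsequence C is 6, -6, 6, -6, 6, which is the oscillation 6·(−1)^(n+1).
Term 22 comes from subsequence A (its 8th entry): 512.

512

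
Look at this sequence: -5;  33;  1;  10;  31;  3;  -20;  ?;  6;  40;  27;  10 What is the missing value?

29

Split by position mod 3: positions 1, 4, 7, … form one track, and each other residue class forms its own.
Track A is -5, 10, -20, 40, which is a geometric progression (common ratio -2).
Track B is 33, 31, ?, 27, which is subtracting 2 each time.
Track C is 1, 3, 6, 10, which is triangular numbers n(n+1)/2 for n = 1, 2, ….
So the missing entry in track B is 29.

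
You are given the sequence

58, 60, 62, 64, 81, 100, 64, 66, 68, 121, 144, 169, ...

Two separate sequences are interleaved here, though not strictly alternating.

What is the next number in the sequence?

70

The slot pattern repeats as AAABBB (period 6), so there are 2 interleaved tracks.
Track A: 58, 60, 62, 64, 66, 68 — arithmetic with common difference +2.
Track B: 64, 81, 100, 121, 144, 169 — consecutive squares n² from n = 8.
Position 13 → track A, term 7 = 70.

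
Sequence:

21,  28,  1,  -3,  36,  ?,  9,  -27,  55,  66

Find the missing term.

Positions follow the repeating pattern AABB; grouping by letter gives 2 tracks.
Track A: 21, 28, 36, ?, 55, 66. Triangular numbers starting at T_6.
Track B: 1, -3, 9, -27. Geometric with ratio -3.
The gap is track A's term 4; the rule gives 45.

45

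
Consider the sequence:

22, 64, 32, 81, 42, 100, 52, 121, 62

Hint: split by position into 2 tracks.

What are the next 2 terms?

Odd-indexed and even-indexed terms follow separate rules.
Subsequence A: 22, 32, 42, 52, 62. Adding 10 each time.
Subsequence B: 64, 81, 100, 121. Perfect squares starting at 8².
Position 10 falls in subsequence B as its term 5, giving 144.
Position 11 falls in subsequence A as its term 6, giving 72.

144, 72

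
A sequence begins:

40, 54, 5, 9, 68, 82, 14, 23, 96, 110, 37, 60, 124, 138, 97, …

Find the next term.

The slot pattern repeats as AABB (period 4), so there are 2 interleaved tracks.
Stream A: 40, 54, 68, 82, 96, 110, 124, 138. Arithmetic, step +14.
Stream B: 5, 9, 14, 23, 37, 60, 97. A Fibonacci-like recurrence a_n = a_{n-1} + a_{n-2}.
Position 16 → stream B, term 8 = 157.

157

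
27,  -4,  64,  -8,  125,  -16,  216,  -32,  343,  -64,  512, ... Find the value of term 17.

1331

Positions 1, 3, 5, … form one subsequence and positions 2, 4, 6, … form another.
Subsequence A: 27, 64, 125, 216, 343, 512 — consecutive cubes n³ from n = 3.
Subsequence B: -4, -8, -16, -32, -64 — geometric, ×2 each step.
Position 17 falls in subsequence A as its term 9, giving 1331.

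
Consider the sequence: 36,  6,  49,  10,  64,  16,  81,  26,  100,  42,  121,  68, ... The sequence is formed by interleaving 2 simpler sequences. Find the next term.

144

Positions 1, 3, 5, … form one subsequence and positions 2, 4, 6, … form another.
Subsequence A is 36, 49, 64, 81, 100, 121, which is the squares 6², 7², 8², ….
Subsequence B is 6, 10, 16, 26, 42, 68, which is Fibonacci-style (each term is the sum of the two before it).
The 13th slot belongs to subsequence A; its 7th term is 144.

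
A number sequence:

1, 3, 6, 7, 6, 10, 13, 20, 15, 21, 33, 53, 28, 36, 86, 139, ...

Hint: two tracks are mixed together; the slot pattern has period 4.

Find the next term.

Positions follow the repeating pattern AABB; grouping by letter gives 2 tracks.
Track A: 1, 3, 6, 10, 15, 21, 28, 36. The triangular numbers T_1, T_2, ….
Track B: 6, 7, 13, 20, 33, 53, 86, 139. Fibonacci-style (each term is the sum of the two before it).
Position 17 → track A, term 9 = 45.

45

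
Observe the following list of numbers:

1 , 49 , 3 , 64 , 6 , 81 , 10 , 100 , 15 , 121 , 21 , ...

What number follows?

Taking every 2nd term gives 2 separate tracks.
Subsequence A: 1, 3, 6, 10, 15, 21. Triangular numbers starting at T_1.
Subsequence B: 49, 64, 81, 100, 121. Perfect squares starting at 7².
Position 12 falls in subsequence B as its term 6, giving 144.

144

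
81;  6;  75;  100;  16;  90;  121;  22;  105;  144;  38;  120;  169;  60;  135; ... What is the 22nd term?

256

Split by position mod 3 into 3 tracks.
Track A is 81, 100, 121, 144, 169, which is perfect squares starting at 9².
Track B is 6, 16, 22, 38, 60, which is each term equals the sum of the previous two.
Track C is 75, 90, 105, 120, 135, which is arithmetic, step +15.
Position 22 → track A, term 8 = 256.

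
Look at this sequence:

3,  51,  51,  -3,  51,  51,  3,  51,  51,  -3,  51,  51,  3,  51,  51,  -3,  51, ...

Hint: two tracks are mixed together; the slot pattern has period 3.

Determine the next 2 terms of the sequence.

51, 3

Positions follow the repeating pattern ABB; grouping by letter gives 2 tracks.
Track A: 3, -3, 3, -3, 3, -3 (the oscillation 3·(−1)^(n+1)).
Track B: 51, 51, 51, 51, 51, 51, 51, 51, 51, 51, 51 (the constant sequence 51).
Position 18 → track B, term 12 = 51.
The 19th slot belongs to track A; its 7th term is 3.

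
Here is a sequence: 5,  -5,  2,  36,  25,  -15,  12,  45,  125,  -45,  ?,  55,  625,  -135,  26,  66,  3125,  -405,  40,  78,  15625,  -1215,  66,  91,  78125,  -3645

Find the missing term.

Taking every 4th term gives 4 separate tracks.
Subsequence A = 5, 25, 125, 625, 3125, 15625, 78125: successive powers of 5.
Subsequence B = -5, -15, -45, -135, -405, -1215, -3645: geometric with ratio 3.
Subsequence C = 2, 12, ?, 26, 40, 66: each term equals the sum of the previous two.
Subsequence D = 36, 45, 55, 66, 78, 91: triangular numbers starting at T_8.
The gap is subsequence C's term 3; the rule gives 14.

14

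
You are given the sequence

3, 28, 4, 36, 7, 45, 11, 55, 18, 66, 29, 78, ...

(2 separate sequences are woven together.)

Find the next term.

47

Positions 1, 3, 5, … form one subsequence and positions 2, 4, 6, … form another.
Track A = 3, 4, 7, 11, 18, 29: each term equals the sum of the previous two.
Track B = 28, 36, 45, 55, 66, 78: triangular numbers starting at T_7.
Term 13 comes from track A (its 7th entry): 47.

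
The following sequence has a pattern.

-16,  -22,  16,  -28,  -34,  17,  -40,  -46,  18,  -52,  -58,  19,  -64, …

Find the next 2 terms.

The slot pattern repeats as AAB (period 3), so there are 2 interleaved tracks.
Track A: -16, -22, -28, -34, -40, -46, -52, -58, -64 (linear: a_n = -10 − 6·n).
Track B: 16, 17, 18, 19 (linear: a_n = 15 + n).
Position 14 → track A, term 10 = -70.
Term 15 comes from track B (its 5th entry): 20.

-70, 20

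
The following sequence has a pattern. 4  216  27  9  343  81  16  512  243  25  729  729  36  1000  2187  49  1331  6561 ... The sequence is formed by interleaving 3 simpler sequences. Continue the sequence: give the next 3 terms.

The terms cycle through 3 interleaved subsequences.
Track A = 4, 9, 16, 25, 36, 49: the squares 2², 3², 4², ….
Track B = 216, 343, 512, 729, 1000, 1331: the cubes 6³, 7³, 8³, ….
Track C = 27, 81, 243, 729, 2187, 6561: successive powers of 3.
Position 19 falls in track A as its term 7, giving 64.
Position 20 falls in track B as its term 7, giving 1728.
Position 21 falls in track C as its term 7, giving 19683.

64, 1728, 19683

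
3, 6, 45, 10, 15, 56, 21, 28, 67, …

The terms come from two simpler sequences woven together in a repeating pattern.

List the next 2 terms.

The slot pattern repeats as AAB (period 3), so there are 2 interleaved tracks.
Subsequence A is 3, 6, 10, 15, 21, 28, which is triangular numbers n(n+1)/2 for n = 2, 3, ….
Subsequence B is 45, 56, 67, which is adding 11 each time.
The 10th slot belongs to subsequence A; its 7th term is 36.
Position 11 → subsequence A, term 8 = 45.

36, 45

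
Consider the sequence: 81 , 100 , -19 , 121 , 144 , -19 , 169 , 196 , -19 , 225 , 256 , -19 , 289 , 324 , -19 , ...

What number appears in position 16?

The slot pattern repeats as AAB (period 3), so there are 2 interleaved tracks.
Stream A = 81, 100, 121, 144, 169, 196, 225, 256, 289, 324: the squares 9², 10², 11², ….
Stream B = -19, -19, -19, -19, -19: always -19.
Term 16 comes from stream A (its 11th entry): 361.

361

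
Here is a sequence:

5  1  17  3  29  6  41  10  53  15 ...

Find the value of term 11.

The terms cycle through 2 interleaved subsequences.
Track A: 5, 17, 29, 41, 53 — linear: a_n = -7 + 12·n.
Track B: 1, 3, 6, 10, 15 — triangular numbers starting at T_1.
Term 11 comes from track A (its 6th entry): 65.

65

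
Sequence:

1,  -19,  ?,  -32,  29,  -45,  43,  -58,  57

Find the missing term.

Taking every 2nd term gives 2 separate tracks.
Subsequence A: 1, ?, 29, 43, 57. Arithmetic with common difference +14.
Subsequence B: -19, -32, -45, -58. Arithmetic with common difference −13.
So the missing entry in subsequence A is 15.

15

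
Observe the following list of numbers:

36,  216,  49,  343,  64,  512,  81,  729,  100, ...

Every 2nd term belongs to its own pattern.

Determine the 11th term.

Split by position mod 2 into 2 tracks.
Stream A: 36, 49, 64, 81, 100 (the squares 6², 7², 8², …).
Stream B: 216, 343, 512, 729 (consecutive cubes n³ from n = 6).
Position 11 falls in stream A as its term 6, giving 121.

121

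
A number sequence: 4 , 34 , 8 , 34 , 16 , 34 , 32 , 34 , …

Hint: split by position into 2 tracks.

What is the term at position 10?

Taking every 2nd term gives 2 separate tracks.
Track A: 4, 8, 16, 32. Multiplying by 2 each time.
Track B: 34, 34, 34, 34. The constant sequence 34.
Position 10 → track B, term 5 = 34.

34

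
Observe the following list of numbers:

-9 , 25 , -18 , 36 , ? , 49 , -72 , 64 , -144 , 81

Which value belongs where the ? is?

Odd-indexed and even-indexed terms follow separate rules.
Stream A: -9, -18, ?, -72, -144 (geometric with ratio 2).
Stream B: 25, 36, 49, 64, 81 (consecutive squares n² from n = 5).
The gap is stream A's term 3; the rule gives -36.

-36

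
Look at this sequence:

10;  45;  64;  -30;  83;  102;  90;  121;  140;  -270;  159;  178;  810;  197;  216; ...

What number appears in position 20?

The slot pattern repeats as ABB (period 3), so there are 2 interleaved tracks.
Track A: 10, -30, 90, -270, 810 — multiplying by -3 each time.
Track B: 45, 64, 83, 102, 121, 140, 159, 178, 197, 216 — linear: a_n = 26 + 19·n.
Term 20 comes from track B (its 13th entry): 273.

273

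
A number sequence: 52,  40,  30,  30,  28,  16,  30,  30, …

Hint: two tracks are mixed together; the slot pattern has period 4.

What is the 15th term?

Positions follow the repeating pattern AABB; grouping by letter gives 2 tracks.
Track A: 52, 40, 28, 16 (linear: a_n = 64 − 12·n).
Track B: 30, 30, 30, 30 (always 30).
The 15th slot belongs to track B; its 7th term is 30.

30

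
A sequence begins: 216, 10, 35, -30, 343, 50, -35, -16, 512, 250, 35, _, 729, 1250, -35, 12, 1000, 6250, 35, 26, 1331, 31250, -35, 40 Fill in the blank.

-2

Split by position mod 4: positions 1, 5, 9, … form one track, and each other residue class forms its own.
Stream A is 216, 343, 512, 729, 1000, 1331, which is perfect cubes starting at 6³.
Stream B is 10, 50, 250, 1250, 6250, 31250, which is multiplying by 5 each time.
Stream C is 35, -35, 35, -35, 35, -35, which is the oscillation 35·(−1)^(n+1).
Stream D is -30, -16, ?, 12, 26, 40, which is linear: a_n = -44 + 14·n.
The gap is stream D's term 3; the rule gives -2.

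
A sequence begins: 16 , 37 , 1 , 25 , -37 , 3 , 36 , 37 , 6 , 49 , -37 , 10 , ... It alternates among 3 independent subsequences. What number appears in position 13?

64

Split by position mod 3: positions 1, 4, 7, … form one track, and each other residue class forms its own.
Track A: 16, 25, 36, 49. Perfect squares starting at 4².
Track B: 37, -37, 37, -37. The oscillation 37·(−1)^(n+1).
Track C: 1, 3, 6, 10. The triangular numbers T_1, T_2, ….
Term 13 comes from track A (its 5th entry): 64.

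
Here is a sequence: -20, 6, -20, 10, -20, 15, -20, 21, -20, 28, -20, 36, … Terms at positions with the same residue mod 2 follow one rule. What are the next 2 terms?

Positions 1, 3, 5, … form one subsequence and positions 2, 4, 6, … form another.
Track A is -20, -20, -20, -20, -20, -20, which is the constant sequence -20.
Track B is 6, 10, 15, 21, 28, 36, which is triangular numbers n(n+1)/2 for n = 3, 4, ….
Term 13 comes from track A (its 7th entry): -20.
Position 14 falls in track B as its term 7, giving 45.

-20, 45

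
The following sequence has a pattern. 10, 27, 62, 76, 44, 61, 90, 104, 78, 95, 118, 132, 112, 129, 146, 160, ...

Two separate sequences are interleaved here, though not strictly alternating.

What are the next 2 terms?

146, 163

The slot pattern repeats as AABB (period 4), so there are 2 interleaved tracks.
Subsequence A: 10, 27, 44, 61, 78, 95, 112, 129. Adding 17 each time.
Subsequence B: 62, 76, 90, 104, 118, 132, 146, 160. Arithmetic, step +14.
The 17th slot belongs to subsequence A; its 9th term is 146.
Position 18 → subsequence A, term 10 = 163.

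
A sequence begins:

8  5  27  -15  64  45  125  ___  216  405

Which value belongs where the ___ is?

-135

Odd-indexed and even-indexed terms follow separate rules.
Track A: 8, 27, 64, 125, 216 — consecutive cubes n³ from n = 2.
Track B: 5, -15, 45, ?, 405 — a geometric progression (common ratio -3).
Filling track B at index 4 by its rule yields -135.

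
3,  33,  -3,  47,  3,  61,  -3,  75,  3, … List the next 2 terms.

89, -3

Odd-indexed and even-indexed terms follow separate rules.
Track A = 3, -3, 3, -3, 3: the oscillation 3·(−1)^(n+1).
Track B = 33, 47, 61, 75: arithmetic with common difference +14.
The 10th slot belongs to track B; its 5th term is 89.
Term 11 comes from track A (its 6th entry): -3.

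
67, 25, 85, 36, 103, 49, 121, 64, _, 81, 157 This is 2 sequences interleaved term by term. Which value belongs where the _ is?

Positions 1, 3, 5, … form one subsequence and positions 2, 4, 6, … form another.
Subsequence A = 67, 85, 103, 121, ?, 157: adding 18 each time.
Subsequence B = 25, 36, 49, 64, 81: consecutive squares n² from n = 5.
The gap is subsequence A's term 5; the rule gives 139.

139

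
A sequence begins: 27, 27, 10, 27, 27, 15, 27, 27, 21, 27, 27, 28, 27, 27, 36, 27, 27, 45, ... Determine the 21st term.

Reading positions in blocks of 3 reveals the pattern AAB — 2 tracks woven together.
Track A is 27, 27, 27, 27, 27, 27, 27, 27, 27, 27, 27, 27, which is constant 27.
Track B is 10, 15, 21, 28, 36, 45, which is triangular numbers n(n+1)/2 for n = 4, 5, ….
Position 21 falls in track B as its term 7, giving 55.

55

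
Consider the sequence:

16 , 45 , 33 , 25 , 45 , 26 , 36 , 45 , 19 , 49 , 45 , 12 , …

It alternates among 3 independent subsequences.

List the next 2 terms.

64, 45

Read the sequence 3 terms at a time; column i is its own pattern.
Stream A: 16, 25, 36, 49. Perfect squares starting at 4².
Stream B: 45, 45, 45, 45. Constant 45.
Stream C: 33, 26, 19, 12. Arithmetic, step −7.
Term 13 comes from stream A (its 5th entry): 64.
The 14th slot belongs to stream B; its 5th term is 45.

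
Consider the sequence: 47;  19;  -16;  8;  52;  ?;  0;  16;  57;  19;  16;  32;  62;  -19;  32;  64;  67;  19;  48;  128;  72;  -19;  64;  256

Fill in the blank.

Split by position mod 4: positions 1, 5, 9, … form one track, and each other residue class forms its own.
Stream A: 47, 52, 57, 62, 67, 72. Linear: a_n = 42 + 5·n.
Stream B: 19, ?, 19, -19, 19, -19. The oscillation 19·(−1)^(n+1).
Stream C: -16, 0, 16, 32, 48, 64. Linear: a_n = -32 + 16·n.
Stream D: 8, 16, 32, 64, 128, 256. Successive powers of 2.
The gap is stream B's term 2; the rule gives -19.

-19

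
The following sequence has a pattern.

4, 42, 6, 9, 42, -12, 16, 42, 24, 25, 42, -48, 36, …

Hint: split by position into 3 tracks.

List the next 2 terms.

42, 96

Split by position mod 3 into 3 tracks.
Track A: 4, 9, 16, 25, 36 (perfect squares starting at 2²).
Track B: 42, 42, 42, 42 (constant 42).
Track C: 6, -12, 24, -48 (multiplying by -2 each time).
Position 14 → track B, term 5 = 42.
The 15th slot belongs to track C; its 5th term is 96.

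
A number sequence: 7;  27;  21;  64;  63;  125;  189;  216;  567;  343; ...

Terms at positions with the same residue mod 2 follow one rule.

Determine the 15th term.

15309

Taking every 2nd term gives 2 separate tracks.
Track A: 7, 21, 63, 189, 567. Geometric with ratio 3.
Track B: 27, 64, 125, 216, 343. Perfect cubes starting at 3³.
Term 15 comes from track A (its 8th entry): 15309.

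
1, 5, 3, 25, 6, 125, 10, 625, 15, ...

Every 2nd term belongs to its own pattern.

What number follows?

3125

Odd-indexed and even-indexed terms follow separate rules.
Subsequence A: 1, 3, 6, 10, 15 (the triangular numbers T_1, T_2, …).
Subsequence B: 5, 25, 125, 625 (powers of 5).
Position 10 → subsequence B, term 5 = 3125.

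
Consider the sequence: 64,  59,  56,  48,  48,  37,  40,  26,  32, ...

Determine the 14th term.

Positions 1, 3, 5, … form one subsequence and positions 2, 4, 6, … form another.
Track A = 64, 56, 48, 40, 32: linear: a_n = 72 − 8·n.
Track B = 59, 48, 37, 26: linear: a_n = 70 − 11·n.
Position 14 → track B, term 7 = -7.

-7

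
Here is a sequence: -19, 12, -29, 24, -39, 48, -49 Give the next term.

Taking every 2nd term gives 2 separate tracks.
Track A = -19, -29, -39, -49: arithmetic, step −10.
Track B = 12, 24, 48: geometric with ratio 2.
Term 8 comes from track B (its 4th entry): 96.

96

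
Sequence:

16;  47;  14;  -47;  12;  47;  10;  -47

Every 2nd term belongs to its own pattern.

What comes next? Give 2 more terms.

Positions 1, 3, 5, … form one subsequence and positions 2, 4, 6, … form another.
Track A: 16, 14, 12, 10 — subtracting 2 each time.
Track B: 47, -47, 47, -47 — the oscillation 47·(−1)^(n+1).
Position 9 falls in track A as its term 5, giving 8.
Position 10 → track B, term 5 = 47.

8, 47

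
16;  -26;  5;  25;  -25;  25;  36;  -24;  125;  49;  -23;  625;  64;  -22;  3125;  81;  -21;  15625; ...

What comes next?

100

Taking every 3rd term gives 3 separate tracks.
Track A is 16, 25, 36, 49, 64, 81, which is perfect squares starting at 4².
Track B is -26, -25, -24, -23, -22, -21, which is arithmetic, step +1.
Track C is 5, 25, 125, 625, 3125, 15625, which is successive powers of 5.
The 19th slot belongs to track A; its 7th term is 100.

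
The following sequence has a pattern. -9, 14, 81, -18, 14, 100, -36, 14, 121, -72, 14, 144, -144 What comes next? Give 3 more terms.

14, 169, -288

Split by position mod 3 into 3 tracks.
Subsequence A: -9, -18, -36, -72, -144 — geometric, ×2 each step.
Subsequence B: 14, 14, 14, 14 — always 14.
Subsequence C: 81, 100, 121, 144 — the squares 9², 10², 11², ….
Position 14 falls in subsequence B as its term 5, giving 14.
The 15th slot belongs to subsequence C; its 5th term is 169.
Term 16 comes from subsequence A (its 6th entry): -288.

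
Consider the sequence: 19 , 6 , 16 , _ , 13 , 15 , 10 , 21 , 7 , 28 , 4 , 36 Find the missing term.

10

Odd-indexed and even-indexed terms follow separate rules.
Track A: 19, 16, 13, 10, 7, 4 (arithmetic, step −3).
Track B: 6, ?, 15, 21, 28, 36 (the triangular numbers T_3, T_4, …).
Filling track B at index 2 by its rule yields 10.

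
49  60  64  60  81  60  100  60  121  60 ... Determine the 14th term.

Taking every 2nd term gives 2 separate tracks.
Track A: 49, 64, 81, 100, 121 — the squares 7², 8², 9², ….
Track B: 60, 60, 60, 60, 60 — constant 60.
The 14th slot belongs to track B; its 7th term is 60.

60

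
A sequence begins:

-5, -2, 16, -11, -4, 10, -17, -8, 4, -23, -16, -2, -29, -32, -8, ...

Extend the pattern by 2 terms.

Taking every 3rd term gives 3 separate tracks.
Subsequence A is -5, -11, -17, -23, -29, which is arithmetic with common difference −6.
Subsequence B is -2, -4, -8, -16, -32, which is geometric with ratio 2.
Subsequence C is 16, 10, 4, -2, -8, which is linear: a_n = 22 − 6·n.
Position 16 falls in subsequence A as its term 6, giving -35.
Term 17 comes from subsequence B (its 6th entry): -64.

-35, -64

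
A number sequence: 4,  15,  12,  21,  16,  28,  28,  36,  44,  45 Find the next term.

Split by position mod 2 into 2 tracks.
Track A: 4, 12, 16, 28, 44. Fibonacci-style (each term is the sum of the two before it).
Track B: 15, 21, 28, 36, 45. Triangular numbers starting at T_5.
Position 11 falls in track A as its term 6, giving 72.

72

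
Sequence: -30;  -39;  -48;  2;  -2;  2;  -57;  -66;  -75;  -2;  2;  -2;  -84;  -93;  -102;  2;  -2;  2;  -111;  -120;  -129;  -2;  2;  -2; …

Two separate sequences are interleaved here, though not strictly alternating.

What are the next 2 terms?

The slot pattern repeats as AAABBB (period 6), so there are 2 interleaved tracks.
Subsequence A is -30, -39, -48, -57, -66, -75, -84, -93, -102, -111, -120, -129, which is subtracting 9 each time.
Subsequence B is 2, -2, 2, -2, 2, -2, 2, -2, 2, -2, 2, -2, which is the oscillation 2·(−1)^(n+1).
Term 25 comes from subsequence A (its 13th entry): -138.
The 26th slot belongs to subsequence A; its 14th term is -147.

-138, -147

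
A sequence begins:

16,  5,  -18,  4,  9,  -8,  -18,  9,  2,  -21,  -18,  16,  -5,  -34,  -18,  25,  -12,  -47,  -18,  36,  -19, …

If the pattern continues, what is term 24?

49

Split by position mod 4: positions 1, 5, 9, … form one track, and each other residue class forms its own.
Track A: 16, 9, 2, -5, -12, -19. Linear: a_n = 23 − 7·n.
Track B: 5, -8, -21, -34, -47. Arithmetic with common difference −13.
Track C: -18, -18, -18, -18, -18. Always -18.
Track D: 4, 9, 16, 25, 36. Perfect squares starting at 2².
The 24th slot belongs to track D; its 6th term is 49.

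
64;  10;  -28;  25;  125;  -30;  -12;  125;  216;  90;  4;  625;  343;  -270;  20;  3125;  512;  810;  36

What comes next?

Split by position mod 4 into 4 tracks.
Subsequence A: 64, 125, 216, 343, 512 (consecutive cubes n³ from n = 4).
Subsequence B: 10, -30, 90, -270, 810 (multiplying by -3 each time).
Subsequence C: -28, -12, 4, 20, 36 (arithmetic, step +16).
Subsequence D: 25, 125, 625, 3125 (powers 5^2, 5^3, 5^4, …).
Position 20 → subsequence D, term 5 = 15625.

15625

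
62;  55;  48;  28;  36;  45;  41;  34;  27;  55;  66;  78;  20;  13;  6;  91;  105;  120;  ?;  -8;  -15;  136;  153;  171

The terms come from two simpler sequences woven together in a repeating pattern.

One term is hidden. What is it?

-1

The slot pattern repeats as AAABBB (period 6), so there are 2 interleaved tracks.
Stream A: 62, 55, 48, 41, 34, 27, 20, 13, 6, ?, -8, -15 — arithmetic, step −7.
Stream B: 28, 36, 45, 55, 66, 78, 91, 105, 120, 136, 153, 171 — triangular numbers starting at T_7.
The gap is stream A's term 10; the rule gives -1.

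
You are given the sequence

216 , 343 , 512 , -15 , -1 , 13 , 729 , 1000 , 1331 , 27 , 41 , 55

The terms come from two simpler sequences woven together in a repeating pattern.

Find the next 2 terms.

Positions follow the repeating pattern AAABBB; grouping by letter gives 2 tracks.
Track A = 216, 343, 512, 729, 1000, 1331: perfect cubes starting at 6³.
Track B = -15, -1, 13, 27, 41, 55: arithmetic, step +14.
The 13th slot belongs to track A; its 7th term is 1728.
Term 14 comes from track A (its 8th entry): 2197.

1728, 2197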